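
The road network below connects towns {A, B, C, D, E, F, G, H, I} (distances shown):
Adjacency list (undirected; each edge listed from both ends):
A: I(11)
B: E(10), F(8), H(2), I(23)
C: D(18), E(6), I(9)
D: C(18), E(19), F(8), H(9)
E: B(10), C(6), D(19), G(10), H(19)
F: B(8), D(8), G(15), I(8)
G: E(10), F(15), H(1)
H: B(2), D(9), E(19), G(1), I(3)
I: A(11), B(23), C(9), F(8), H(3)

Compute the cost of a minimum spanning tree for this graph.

48

Grow the tree from I using Prim:
Step 1: cheapest edge leaving the tree is H—I (3); add H.
Step 2: cheapest edge leaving the tree is G—H (1); add G.
Step 3: cheapest edge leaving the tree is B—H (2); add B.
Step 4: cheapest edge leaving the tree is B—F (8); add F.
Step 5: cheapest edge leaving the tree is D—F (8); add D.
Step 6: cheapest edge leaving the tree is C—I (9); add C.
Step 7: cheapest edge leaving the tree is C—E (6); add E.
Step 8: cheapest edge leaving the tree is A—I (11); add A.
MST edges: H—I, G—H, B—H, B—F, D—F, C—I, C—E, A—I; total weight 3+1+2+8+8+9+6+11 = 48.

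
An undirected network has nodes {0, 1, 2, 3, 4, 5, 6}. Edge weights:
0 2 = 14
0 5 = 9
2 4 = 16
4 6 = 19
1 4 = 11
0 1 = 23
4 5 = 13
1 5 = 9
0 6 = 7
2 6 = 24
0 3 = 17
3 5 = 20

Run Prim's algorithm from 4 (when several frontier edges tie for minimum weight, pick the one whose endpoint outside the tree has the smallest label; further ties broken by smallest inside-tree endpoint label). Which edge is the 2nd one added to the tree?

1-5

Prim, starting at 4.
Step 1: cheapest edge leaving the tree is 1 4 (11); add 1.
Step 2: cheapest edge leaving the tree is 1 5 (9); add 5.
Step 3: cheapest edge leaving the tree is 0 5 (9); add 0.
Step 4: cheapest edge leaving the tree is 0 6 (7); add 6.
Step 5: cheapest edge leaving the tree is 0 2 (14); add 2.
Step 6: cheapest edge leaving the tree is 0 3 (17); add 3.
The 2nd edge added is 1 5.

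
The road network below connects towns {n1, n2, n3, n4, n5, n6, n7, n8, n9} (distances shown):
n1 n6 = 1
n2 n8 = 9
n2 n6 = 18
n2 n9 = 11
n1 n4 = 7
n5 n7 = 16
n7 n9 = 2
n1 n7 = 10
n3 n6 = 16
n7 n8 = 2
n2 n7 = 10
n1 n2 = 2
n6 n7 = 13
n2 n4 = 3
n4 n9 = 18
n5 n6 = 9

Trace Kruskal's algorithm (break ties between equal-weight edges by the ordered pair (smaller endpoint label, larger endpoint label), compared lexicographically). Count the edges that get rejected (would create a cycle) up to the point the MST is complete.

Kruskal's algorithm — process edges by increasing weight (ties by edge label):
n1 n6 (1): add — endpoints in different components.
n1 n2 (2): add — endpoints in different components.
n7 n8 (2): add — endpoints in different components.
n7 n9 (2): add — endpoints in different components.
n2 n4 (3): add — endpoints in different components.
n1 n4 (7): skip — n4 and n1 already connected.
n2 n8 (9): add — endpoints in different components.
n5 n6 (9): add — endpoints in different components.
n1 n7 (10): skip — n1 and n7 already connected.
n2 n7 (10): skip — n2 and n7 already connected.
n2 n9 (11): skip — n2 and n9 already connected.
n6 n7 (13): skip — n7 and n6 already connected.
n3 n6 (16): add — endpoints in different components.
Edges rejected before the tree was complete: 5.

5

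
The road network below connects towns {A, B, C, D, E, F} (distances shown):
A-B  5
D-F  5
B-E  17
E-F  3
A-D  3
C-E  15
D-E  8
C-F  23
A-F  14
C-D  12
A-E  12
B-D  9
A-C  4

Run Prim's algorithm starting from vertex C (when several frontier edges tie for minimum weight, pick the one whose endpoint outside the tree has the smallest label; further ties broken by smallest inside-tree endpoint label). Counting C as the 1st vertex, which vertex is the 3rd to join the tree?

Prim, starting at C.
Step 1: frontier [A-C 4, C-D 12, C-E 15, C-F 23] → take A-C (4); add A.
Step 2: frontier [A-D 3, A-B 5, A-E 12, A-F 14, C-D 12, C-E 15, C-F 23] → take A-D (3); add D.
Step 3: frontier [A-B 5, A-E 12, A-F 14, C-E 15, C-F 23, D-F 5, D-E 8, B-D 9] → take A-B (5); add B.
Step 4: frontier [A-E 12, A-F 14, B-E 17, C-E 15, C-F 23, D-F 5, D-E 8] → take D-F (5); add F.
Step 5: frontier [A-E 12, B-E 17, C-E 15, D-E 8, E-F 3] → take E-F (3); add E.
Vertex order: C, A, D, B, F, E. The 3rd vertex is D.

D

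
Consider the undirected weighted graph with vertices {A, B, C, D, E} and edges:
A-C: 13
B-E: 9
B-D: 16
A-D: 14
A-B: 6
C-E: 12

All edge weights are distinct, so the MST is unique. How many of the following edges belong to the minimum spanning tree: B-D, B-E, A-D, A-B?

3

Kruskal: consider edges lightest-first.
A-B (6): add. Components now {A,B} {C} {D} {E}
B-E (9): add. Components now {A,B,E} {C} {D}
C-E (12): add. Components now {A,B,C,E} {D}
A-C (13): skip — A and C already connected.
A-D (14): add. Components now {A,B,C,D,E}
MST edge set: {A-B, B-E, C-E, A-D}.
Of the listed edges, {B-E, A-D, A-B} are in the MST → 3.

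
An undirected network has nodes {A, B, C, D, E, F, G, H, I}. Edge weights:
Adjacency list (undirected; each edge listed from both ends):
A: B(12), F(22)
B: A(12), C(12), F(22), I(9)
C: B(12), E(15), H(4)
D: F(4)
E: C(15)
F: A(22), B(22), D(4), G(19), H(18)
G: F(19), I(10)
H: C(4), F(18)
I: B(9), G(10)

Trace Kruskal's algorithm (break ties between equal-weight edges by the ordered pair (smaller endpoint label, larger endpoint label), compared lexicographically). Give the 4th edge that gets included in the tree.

Sort edges by weight, then run Kruskal:
C-H (4): add — endpoints in different components.
D-F (4): add — endpoints in different components.
B-I (9): add — endpoints in different components.
G-I (10): add — endpoints in different components.
A-B (12): add — endpoints in different components.
B-C (12): add — endpoints in different components.
C-E (15): add — endpoints in different components.
F-H (18): add — endpoints in different components.
The 4th edge added is G-I.

G-I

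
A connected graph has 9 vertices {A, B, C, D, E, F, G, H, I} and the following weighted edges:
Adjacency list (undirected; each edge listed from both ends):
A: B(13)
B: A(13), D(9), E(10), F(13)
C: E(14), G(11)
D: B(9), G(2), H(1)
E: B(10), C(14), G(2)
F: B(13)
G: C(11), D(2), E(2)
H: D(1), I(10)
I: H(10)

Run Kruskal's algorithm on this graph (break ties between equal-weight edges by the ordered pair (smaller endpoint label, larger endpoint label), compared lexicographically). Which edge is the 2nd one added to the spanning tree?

D-G

Kruskal: consider edges lightest-first.
D—H (1): add — endpoints in different components.
D—G (2): add — endpoints in different components.
E—G (2): add — endpoints in different components.
B—D (9): add — endpoints in different components.
B—E (10): skip — B and E already connected.
H—I (10): add — endpoints in different components.
C—G (11): add — endpoints in different components.
A—B (13): add — endpoints in different components.
B—F (13): add — endpoints in different components.
The 2nd edge added is D—G.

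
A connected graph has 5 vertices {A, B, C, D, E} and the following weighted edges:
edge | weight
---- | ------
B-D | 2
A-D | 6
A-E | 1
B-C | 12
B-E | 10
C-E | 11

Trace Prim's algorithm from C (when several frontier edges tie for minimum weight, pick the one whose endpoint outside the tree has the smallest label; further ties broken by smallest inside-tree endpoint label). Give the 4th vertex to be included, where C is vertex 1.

D

Prim, starting at C.
Step 1: frontier [C-E 11, B-C 12] → take C-E (11); add E.
Step 2: frontier [B-C 12, A-E 1, B-E 10] → take A-E (1); add A.
Step 3: frontier [A-D 6, B-C 12, B-E 10] → take A-D (6); add D.
Step 4: frontier [B-C 12, B-D 2, B-E 10] → take B-D (2); add B.
Vertex order: C, E, A, D, B. The 4th vertex is D.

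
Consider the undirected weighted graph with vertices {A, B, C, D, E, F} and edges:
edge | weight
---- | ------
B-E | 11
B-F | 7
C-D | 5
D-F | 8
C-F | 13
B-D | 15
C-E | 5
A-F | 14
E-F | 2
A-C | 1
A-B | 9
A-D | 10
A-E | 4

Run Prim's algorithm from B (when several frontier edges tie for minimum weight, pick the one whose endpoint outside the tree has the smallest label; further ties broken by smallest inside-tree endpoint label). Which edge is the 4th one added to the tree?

A-C

Grow the tree from B using Prim:
Step 1: cheapest edge leaving the tree is B-F (7); add F.
Step 2: cheapest edge leaving the tree is E-F (2); add E.
Step 3: cheapest edge leaving the tree is A-E (4); add A.
Step 4: cheapest edge leaving the tree is A-C (1); add C.
Step 5: cheapest edge leaving the tree is C-D (5); add D.
The 4th edge added is A-C.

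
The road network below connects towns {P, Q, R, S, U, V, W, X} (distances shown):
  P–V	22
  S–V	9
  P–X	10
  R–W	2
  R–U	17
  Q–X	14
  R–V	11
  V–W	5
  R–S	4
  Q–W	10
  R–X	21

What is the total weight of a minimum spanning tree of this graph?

Prim, starting at X.
Step 1: frontier [P–X 10, Q–X 14, R–X 21] → take P–X (10); add P.
Step 2: frontier [P–V 22, Q–X 14, R–X 21] → take Q–X (14); add Q.
Step 3: frontier [P–V 22, Q–W 10, R–X 21] → take Q–W (10); add W.
Step 4: frontier [P–V 22, R–W 2, V–W 5, R–X 21] → take R–W (2); add R.
Step 5: frontier [P–V 22, R–S 4, R–V 11, R–U 17, V–W 5] → take R–S (4); add S.
Step 6: frontier [P–V 22, R–V 11, R–U 17, S–V 9, V–W 5] → take V–W (5); add V.
Step 7: frontier [R–U 17] → take R–U (17); add U.
MST edges: P–X, Q–X, Q–W, R–W, R–S, V–W, R–U; total weight 10+14+10+2+4+5+17 = 62.

62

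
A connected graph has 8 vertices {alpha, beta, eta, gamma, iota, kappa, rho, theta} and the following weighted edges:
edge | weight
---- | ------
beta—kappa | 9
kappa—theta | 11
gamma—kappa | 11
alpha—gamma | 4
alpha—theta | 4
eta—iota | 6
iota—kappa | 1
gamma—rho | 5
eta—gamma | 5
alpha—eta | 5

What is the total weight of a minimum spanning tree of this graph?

Grow the tree from theta using Prim:
Step 1: frontier [alpha—theta 4, kappa—theta 11] → take alpha—theta (4); add alpha.
Step 2: frontier [alpha—gamma 4, alpha—eta 5, kappa—theta 11] → take alpha—gamma (4); add gamma.
Step 3: frontier [alpha—eta 5, eta—gamma 5, gamma—rho 5, gamma—kappa 11, kappa—theta 11] → take alpha—eta (5); add eta.
Step 4: frontier [eta—iota 6, gamma—rho 5, gamma—kappa 11, kappa—theta 11] → take gamma—rho (5); add rho.
Step 5: frontier [eta—iota 6, gamma—kappa 11, kappa—theta 11] → take eta—iota (6); add iota.
Step 6: frontier [gamma—kappa 11, iota—kappa 1, kappa—theta 11] → take iota—kappa (1); add kappa.
Step 7: frontier [beta—kappa 9] → take beta—kappa (9); add beta.
MST edges: alpha—theta, alpha—gamma, alpha—eta, gamma—rho, eta—iota, iota—kappa, beta—kappa; total weight 4+4+5+5+6+1+9 = 34.

34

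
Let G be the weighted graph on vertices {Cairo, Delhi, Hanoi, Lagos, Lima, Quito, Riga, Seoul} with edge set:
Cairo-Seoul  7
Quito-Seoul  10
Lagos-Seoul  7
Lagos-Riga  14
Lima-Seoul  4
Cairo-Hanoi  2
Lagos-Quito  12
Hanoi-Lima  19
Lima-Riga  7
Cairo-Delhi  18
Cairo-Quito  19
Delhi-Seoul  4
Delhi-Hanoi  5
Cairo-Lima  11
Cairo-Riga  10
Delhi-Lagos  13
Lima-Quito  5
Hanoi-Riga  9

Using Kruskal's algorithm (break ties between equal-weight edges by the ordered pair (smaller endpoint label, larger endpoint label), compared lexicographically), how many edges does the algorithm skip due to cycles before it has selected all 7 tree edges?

1

Kruskal: consider edges lightest-first.
Cairo-Hanoi (2): add — endpoints in different components.
Delhi-Seoul (4): add — endpoints in different components.
Lima-Seoul (4): add — endpoints in different components.
Delhi-Hanoi (5): add — endpoints in different components.
Lima-Quito (5): add — endpoints in different components.
Cairo-Seoul (7): skip — Seoul and Cairo already connected.
Lagos-Seoul (7): add — endpoints in different components.
Lima-Riga (7): add — endpoints in different components.
Edges rejected before the tree was complete: 1.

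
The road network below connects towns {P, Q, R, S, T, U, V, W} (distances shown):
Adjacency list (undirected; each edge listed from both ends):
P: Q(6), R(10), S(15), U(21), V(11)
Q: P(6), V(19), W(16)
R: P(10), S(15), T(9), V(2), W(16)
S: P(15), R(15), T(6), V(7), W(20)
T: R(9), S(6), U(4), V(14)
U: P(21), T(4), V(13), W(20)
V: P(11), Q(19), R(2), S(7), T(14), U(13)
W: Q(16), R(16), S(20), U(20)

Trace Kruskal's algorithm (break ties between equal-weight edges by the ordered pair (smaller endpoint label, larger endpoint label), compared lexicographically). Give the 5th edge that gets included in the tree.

S-V

Kruskal: consider edges lightest-first.
R V (2): add — endpoints in different components.
T U (4): add — endpoints in different components.
P Q (6): add — endpoints in different components.
S T (6): add — endpoints in different components.
S V (7): add — endpoints in different components.
R T (9): skip — T and R already connected.
P R (10): add — endpoints in different components.
P V (11): skip — V and P already connected.
U V (13): skip — V and U already connected.
T V (14): skip — T and V already connected.
P S (15): skip — P and S already connected.
R S (15): skip — R and S already connected.
Q W (16): add — endpoints in different components.
The 5th edge added is S V.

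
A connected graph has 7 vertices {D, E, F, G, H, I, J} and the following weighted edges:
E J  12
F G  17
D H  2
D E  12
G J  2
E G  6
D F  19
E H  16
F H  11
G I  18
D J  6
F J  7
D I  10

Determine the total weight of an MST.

33

Kruskal's algorithm — process edges by increasing weight (ties by edge label):
D H (2): add — endpoints in different components.
G J (2): add — endpoints in different components.
D J (6): add — endpoints in different components.
E G (6): add — endpoints in different components.
F J (7): add — endpoints in different components.
D I (10): add — endpoints in different components.
MST edges: D H, G J, D J, E G, F J, D I; total weight 2+2+6+6+7+10 = 33.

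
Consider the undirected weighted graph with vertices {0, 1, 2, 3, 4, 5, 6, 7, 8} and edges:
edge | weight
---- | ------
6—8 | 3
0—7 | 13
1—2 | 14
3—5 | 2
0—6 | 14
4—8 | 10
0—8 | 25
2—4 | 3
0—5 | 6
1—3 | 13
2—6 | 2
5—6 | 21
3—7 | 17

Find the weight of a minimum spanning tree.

Kruskal: consider edges lightest-first.
2—6 (2): add — endpoints in different components.
3—5 (2): add — endpoints in different components.
2—4 (3): add — endpoints in different components.
6—8 (3): add — endpoints in different components.
0—5 (6): add — endpoints in different components.
4—8 (10): skip — 4 and 8 already connected.
0—7 (13): add — endpoints in different components.
1—3 (13): add — endpoints in different components.
0—6 (14): add — endpoints in different components.
MST edges: 2—6, 3—5, 2—4, 6—8, 0—5, 0—7, 1—3, 0—6; total weight 2+2+3+3+6+13+13+14 = 56.

56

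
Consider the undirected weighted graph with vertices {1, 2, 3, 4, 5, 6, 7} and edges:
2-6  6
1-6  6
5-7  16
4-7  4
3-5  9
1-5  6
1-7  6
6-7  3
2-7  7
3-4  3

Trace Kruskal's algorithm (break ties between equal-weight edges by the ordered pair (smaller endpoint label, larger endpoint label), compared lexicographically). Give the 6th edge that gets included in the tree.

2-6

Sort edges by weight, then run Kruskal:
3-4 (3): add — endpoints in different components.
6-7 (3): add — endpoints in different components.
4-7 (4): add — endpoints in different components.
1-5 (6): add — endpoints in different components.
1-6 (6): add — endpoints in different components.
1-7 (6): skip — 1 and 7 already connected.
2-6 (6): add — endpoints in different components.
The 6th edge added is 2-6.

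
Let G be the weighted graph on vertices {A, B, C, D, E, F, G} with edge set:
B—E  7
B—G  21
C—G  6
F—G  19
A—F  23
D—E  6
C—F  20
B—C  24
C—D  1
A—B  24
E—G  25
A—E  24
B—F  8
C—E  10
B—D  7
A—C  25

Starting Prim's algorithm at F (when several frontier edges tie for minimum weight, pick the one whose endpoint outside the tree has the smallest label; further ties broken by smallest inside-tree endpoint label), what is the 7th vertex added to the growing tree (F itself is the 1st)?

Prim, starting at F.
Step 1: cheapest edge leaving the tree is B—F (8); add B.
Step 2: cheapest edge leaving the tree is B—D (7); add D.
Step 3: cheapest edge leaving the tree is C—D (1); add C.
Step 4: cheapest edge leaving the tree is D—E (6); add E.
Step 5: cheapest edge leaving the tree is C—G (6); add G.
Step 6: cheapest edge leaving the tree is A—F (23); add A.
Vertex order: F, B, D, C, E, G, A. The 7th vertex is A.

A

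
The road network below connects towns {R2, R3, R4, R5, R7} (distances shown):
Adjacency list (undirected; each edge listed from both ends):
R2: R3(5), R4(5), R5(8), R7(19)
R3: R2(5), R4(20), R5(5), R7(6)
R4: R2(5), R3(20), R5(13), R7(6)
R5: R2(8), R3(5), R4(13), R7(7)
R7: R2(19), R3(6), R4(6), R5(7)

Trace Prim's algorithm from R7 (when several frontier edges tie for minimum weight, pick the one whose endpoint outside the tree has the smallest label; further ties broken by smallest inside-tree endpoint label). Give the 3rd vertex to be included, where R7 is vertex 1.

Prim's algorithm from R7:
Step 1: cheapest edge leaving the tree is R3 R7 (6); add R3.
Step 2: cheapest edge leaving the tree is R2 R3 (5); add R2.
Step 3: cheapest edge leaving the tree is R2 R4 (5); add R4.
Step 4: cheapest edge leaving the tree is R3 R5 (5); add R5.
Vertex order: R7, R3, R2, R4, R5. The 3rd vertex is R2.

R2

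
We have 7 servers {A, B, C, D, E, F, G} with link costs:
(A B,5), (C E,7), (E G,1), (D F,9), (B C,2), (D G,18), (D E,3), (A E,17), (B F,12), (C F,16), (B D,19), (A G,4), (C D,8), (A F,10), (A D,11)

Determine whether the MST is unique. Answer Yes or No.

Yes

Kruskal's algorithm — process edges by increasing weight (ties by edge label):
E G (1): add — endpoints in different components.
B C (2): add — endpoints in different components.
D E (3): add — endpoints in different components.
A G (4): add — endpoints in different components.
A B (5): add — endpoints in different components.
C E (7): skip — C and E already connected.
C D (8): skip — C and D already connected.
D F (9): add — endpoints in different components.
Every non-tree edge has weight strictly greater than the heaviest edge on the tree path between its endpoints, so the MST is unique.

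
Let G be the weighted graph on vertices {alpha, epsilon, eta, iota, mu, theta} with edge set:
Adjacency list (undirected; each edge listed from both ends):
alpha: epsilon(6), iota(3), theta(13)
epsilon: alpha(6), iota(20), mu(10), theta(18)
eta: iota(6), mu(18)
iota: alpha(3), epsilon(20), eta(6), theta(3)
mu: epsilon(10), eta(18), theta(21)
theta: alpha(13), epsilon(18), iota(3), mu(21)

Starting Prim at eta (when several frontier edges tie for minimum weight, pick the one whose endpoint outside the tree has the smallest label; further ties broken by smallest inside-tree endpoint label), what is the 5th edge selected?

epsilon-mu

Prim's algorithm from eta:
Step 1: cheapest edge leaving the tree is eta iota (6); add iota.
Step 2: cheapest edge leaving the tree is alpha iota (3); add alpha.
Step 3: cheapest edge leaving the tree is iota theta (3); add theta.
Step 4: cheapest edge leaving the tree is alpha epsilon (6); add epsilon.
Step 5: cheapest edge leaving the tree is epsilon mu (10); add mu.
The 5th edge added is epsilon mu.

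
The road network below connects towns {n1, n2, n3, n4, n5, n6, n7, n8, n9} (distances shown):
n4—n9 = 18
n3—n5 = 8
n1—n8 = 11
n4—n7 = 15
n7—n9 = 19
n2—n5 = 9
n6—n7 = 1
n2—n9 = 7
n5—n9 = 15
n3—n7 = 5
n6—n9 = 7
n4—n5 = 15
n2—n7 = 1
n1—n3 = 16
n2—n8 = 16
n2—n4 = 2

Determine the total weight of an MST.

Sort edges by weight, then run Kruskal:
n2—n7 (1): add — endpoints in different components.
n6—n7 (1): add — endpoints in different components.
n2—n4 (2): add — endpoints in different components.
n3—n7 (5): add — endpoints in different components.
n2—n9 (7): add — endpoints in different components.
n6—n9 (7): skip — n9 and n6 already connected.
n3—n5 (8): add — endpoints in different components.
n2—n5 (9): skip — n5 and n2 already connected.
n1—n8 (11): add — endpoints in different components.
n4—n5 (15): skip — n5 and n4 already connected.
n4—n7 (15): skip — n7 and n4 already connected.
n5—n9 (15): skip — n5 and n9 already connected.
n1—n3 (16): add — endpoints in different components.
MST edges: n2—n7, n6—n7, n2—n4, n3—n7, n2—n9, n3—n5, n1—n8, n1—n3; total weight 1+1+2+5+7+8+11+16 = 51.

51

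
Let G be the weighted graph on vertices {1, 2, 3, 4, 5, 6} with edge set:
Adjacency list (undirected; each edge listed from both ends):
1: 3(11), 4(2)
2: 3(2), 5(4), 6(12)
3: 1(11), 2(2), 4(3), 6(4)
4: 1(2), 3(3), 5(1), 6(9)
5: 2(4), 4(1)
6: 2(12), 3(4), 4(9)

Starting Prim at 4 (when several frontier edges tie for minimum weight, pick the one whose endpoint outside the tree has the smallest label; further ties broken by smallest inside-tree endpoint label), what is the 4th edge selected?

2-3

Grow the tree from 4 using Prim:
Step 1: frontier [4-5 1, 1-4 2, 3-4 3, 4-6 9] → take 4-5 (1); add 5.
Step 2: frontier [1-4 2, 3-4 3, 4-6 9, 2-5 4] → take 1-4 (2); add 1.
Step 3: frontier [1-3 11, 3-4 3, 4-6 9, 2-5 4] → take 3-4 (3); add 3.
Step 4: frontier [2-3 2, 3-6 4, 4-6 9, 2-5 4] → take 2-3 (2); add 2.
Step 5: frontier [2-6 12, 3-6 4, 4-6 9] → take 3-6 (4); add 6.
The 4th edge added is 2-3.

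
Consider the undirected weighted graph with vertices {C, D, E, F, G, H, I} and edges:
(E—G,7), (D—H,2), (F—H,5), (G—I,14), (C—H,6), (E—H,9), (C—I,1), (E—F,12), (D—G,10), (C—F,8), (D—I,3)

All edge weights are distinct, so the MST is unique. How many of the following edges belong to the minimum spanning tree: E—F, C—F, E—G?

1

Kruskal's algorithm — process edges by increasing weight (ties by edge label):
C—I (1): add — endpoints in different components.
D—H (2): add — endpoints in different components.
D—I (3): add — endpoints in different components.
F—H (5): add — endpoints in different components.
C—H (6): skip — C and H already connected.
E—G (7): add — endpoints in different components.
C—F (8): skip — C and F already connected.
E—H (9): add — endpoints in different components.
MST edge set: {C—I, D—H, D—I, F—H, E—G, E—H}.
Of the listed edges, {E—G} are in the MST → 1.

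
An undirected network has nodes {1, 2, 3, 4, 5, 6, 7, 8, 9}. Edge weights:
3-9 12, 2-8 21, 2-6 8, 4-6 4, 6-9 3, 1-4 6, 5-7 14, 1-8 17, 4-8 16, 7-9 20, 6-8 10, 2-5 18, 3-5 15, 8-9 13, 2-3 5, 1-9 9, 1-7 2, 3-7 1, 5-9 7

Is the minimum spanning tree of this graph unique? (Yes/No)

Kruskal's algorithm — process edges by increasing weight (ties by edge label):
3-7 (1): add — endpoints in different components.
1-7 (2): add — endpoints in different components.
6-9 (3): add — endpoints in different components.
4-6 (4): add — endpoints in different components.
2-3 (5): add — endpoints in different components.
1-4 (6): add — endpoints in different components.
5-9 (7): add — endpoints in different components.
2-6 (8): skip — 2 and 6 already connected.
1-9 (9): skip — 1 and 9 already connected.
6-8 (10): add — endpoints in different components.
Every non-tree edge has weight strictly greater than the heaviest edge on the tree path between its endpoints, so the MST is unique.

Yes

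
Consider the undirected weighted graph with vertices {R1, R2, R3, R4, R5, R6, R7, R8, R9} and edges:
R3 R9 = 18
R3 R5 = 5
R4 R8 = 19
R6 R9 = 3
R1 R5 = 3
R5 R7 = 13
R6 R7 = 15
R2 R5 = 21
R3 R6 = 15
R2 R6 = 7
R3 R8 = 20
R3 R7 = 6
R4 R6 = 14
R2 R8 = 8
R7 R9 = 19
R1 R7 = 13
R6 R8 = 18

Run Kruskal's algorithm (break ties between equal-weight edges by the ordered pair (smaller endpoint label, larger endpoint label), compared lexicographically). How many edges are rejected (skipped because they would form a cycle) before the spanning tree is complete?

Kruskal's algorithm — process edges by increasing weight (ties by edge label):
R1 R5 (3): add — endpoints in different components.
R6 R9 (3): add — endpoints in different components.
R3 R5 (5): add — endpoints in different components.
R3 R7 (6): add — endpoints in different components.
R2 R6 (7): add — endpoints in different components.
R2 R8 (8): add — endpoints in different components.
R1 R7 (13): skip — R7 and R1 already connected.
R5 R7 (13): skip — R5 and R7 already connected.
R4 R6 (14): add — endpoints in different components.
R3 R6 (15): add — endpoints in different components.
Edges rejected before the tree was complete: 2.

2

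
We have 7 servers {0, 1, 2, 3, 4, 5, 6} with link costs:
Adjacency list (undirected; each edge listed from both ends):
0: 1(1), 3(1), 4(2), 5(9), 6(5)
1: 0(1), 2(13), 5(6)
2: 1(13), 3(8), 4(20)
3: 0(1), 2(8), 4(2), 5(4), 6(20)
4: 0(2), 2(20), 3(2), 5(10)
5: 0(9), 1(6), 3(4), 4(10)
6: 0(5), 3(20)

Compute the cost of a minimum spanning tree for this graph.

21

Prim's algorithm from 0:
Step 1: frontier [0–1 1, 0–3 1, 0–4 2, 0–6 5, 0–5 9] → take 0–1 (1); add 1.
Step 2: frontier [0–3 1, 0–4 2, 0–6 5, 0–5 9, 1–5 6, 1–2 13] → take 0–3 (1); add 3.
Step 3: frontier [0–4 2, 0–6 5, 0–5 9, 1–5 6, 1–2 13, 3–4 2, 3–5 4, 2–3 8, 3–6 20] → take 0–4 (2); add 4.
Step 4: frontier [0–6 5, 0–5 9, 1–5 6, 1–2 13, 3–5 4, 2–3 8, 3–6 20, 4–5 10, 2–4 20] → take 3–5 (4); add 5.
Step 5: frontier [0–6 5, 1–2 13, 2–3 8, 3–6 20, 2–4 20] → take 0–6 (5); add 6.
Step 6: frontier [1–2 13, 2–3 8, 2–4 20] → take 2–3 (8); add 2.
MST edges: 0–1, 0–3, 0–4, 3–5, 0–6, 2–3; total weight 1+1+2+4+5+8 = 21.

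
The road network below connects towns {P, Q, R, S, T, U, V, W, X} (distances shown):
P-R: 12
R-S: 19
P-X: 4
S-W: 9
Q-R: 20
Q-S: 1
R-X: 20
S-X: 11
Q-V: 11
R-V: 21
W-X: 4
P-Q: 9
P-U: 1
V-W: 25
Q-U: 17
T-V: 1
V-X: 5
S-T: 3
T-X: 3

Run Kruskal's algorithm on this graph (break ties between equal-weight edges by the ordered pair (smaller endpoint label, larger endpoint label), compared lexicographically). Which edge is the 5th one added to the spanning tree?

Kruskal's algorithm — process edges by increasing weight (ties by edge label):
P-U (1): add — endpoints in different components.
Q-S (1): add — endpoints in different components.
T-V (1): add — endpoints in different components.
S-T (3): add — endpoints in different components.
T-X (3): add — endpoints in different components.
P-X (4): add — endpoints in different components.
W-X (4): add — endpoints in different components.
V-X (5): skip — X and V already connected.
P-Q (9): skip — P and Q already connected.
S-W (9): skip — S and W already connected.
Q-V (11): skip — Q and V already connected.
S-X (11): skip — X and S already connected.
P-R (12): add — endpoints in different components.
The 5th edge added is T-X.

T-X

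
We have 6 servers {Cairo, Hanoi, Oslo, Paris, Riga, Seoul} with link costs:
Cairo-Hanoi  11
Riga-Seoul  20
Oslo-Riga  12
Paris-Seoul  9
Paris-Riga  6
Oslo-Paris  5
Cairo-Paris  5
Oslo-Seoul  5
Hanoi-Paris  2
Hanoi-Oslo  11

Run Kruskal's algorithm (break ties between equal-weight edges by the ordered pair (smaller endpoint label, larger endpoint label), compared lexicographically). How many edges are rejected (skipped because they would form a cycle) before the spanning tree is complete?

Sort edges by weight, then run Kruskal:
Hanoi-Paris (2): add. Components now {Seoul} {Hanoi,Paris} {Cairo} {Oslo} {Riga}
Cairo-Paris (5): add. Components now {Seoul} {Cairo,Hanoi,Paris} {Oslo} {Riga}
Oslo-Paris (5): add. Components now {Seoul} {Cairo,Hanoi,Oslo,Paris} {Riga}
Oslo-Seoul (5): add. Components now {Cairo,Hanoi,Oslo,Paris,Seoul} {Riga}
Paris-Riga (6): add. Components now {Cairo,Hanoi,Oslo,Paris,Riga,Seoul}
Edges rejected before the tree was complete: 0.

0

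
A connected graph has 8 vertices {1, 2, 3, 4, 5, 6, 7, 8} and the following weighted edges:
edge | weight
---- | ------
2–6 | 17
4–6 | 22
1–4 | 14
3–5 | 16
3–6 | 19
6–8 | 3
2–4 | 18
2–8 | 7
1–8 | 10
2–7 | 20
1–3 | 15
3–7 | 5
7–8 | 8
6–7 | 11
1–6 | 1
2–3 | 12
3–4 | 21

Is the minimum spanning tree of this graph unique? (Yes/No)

Kruskal: consider edges lightest-first.
1–6 (1): add — endpoints in different components.
6–8 (3): add — endpoints in different components.
3–7 (5): add — endpoints in different components.
2–8 (7): add — endpoints in different components.
7–8 (8): add — endpoints in different components.
1–8 (10): skip — 1 and 8 already connected.
6–7 (11): skip — 6 and 7 already connected.
2–3 (12): skip — 2 and 3 already connected.
1–4 (14): add — endpoints in different components.
1–3 (15): skip — 1 and 3 already connected.
3–5 (16): add — endpoints in different components.
Every non-tree edge has weight strictly greater than the heaviest edge on the tree path between its endpoints, so the MST is unique.

Yes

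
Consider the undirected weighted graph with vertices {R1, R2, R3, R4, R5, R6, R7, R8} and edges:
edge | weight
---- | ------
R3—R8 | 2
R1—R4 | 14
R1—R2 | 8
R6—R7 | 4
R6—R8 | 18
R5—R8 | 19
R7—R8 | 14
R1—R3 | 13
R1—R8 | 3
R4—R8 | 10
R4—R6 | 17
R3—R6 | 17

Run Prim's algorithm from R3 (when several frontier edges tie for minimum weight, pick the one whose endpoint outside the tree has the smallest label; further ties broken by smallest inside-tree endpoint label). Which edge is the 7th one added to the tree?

R5-R8

Grow the tree from R3 using Prim:
Step 1: cheapest edge leaving the tree is R3—R8 (2); add R8.
Step 2: cheapest edge leaving the tree is R1—R8 (3); add R1.
Step 3: cheapest edge leaving the tree is R1—R2 (8); add R2.
Step 4: cheapest edge leaving the tree is R4—R8 (10); add R4.
Step 5: cheapest edge leaving the tree is R7—R8 (14); add R7.
Step 6: cheapest edge leaving the tree is R6—R7 (4); add R6.
Step 7: cheapest edge leaving the tree is R5—R8 (19); add R5.
The 7th edge added is R5—R8.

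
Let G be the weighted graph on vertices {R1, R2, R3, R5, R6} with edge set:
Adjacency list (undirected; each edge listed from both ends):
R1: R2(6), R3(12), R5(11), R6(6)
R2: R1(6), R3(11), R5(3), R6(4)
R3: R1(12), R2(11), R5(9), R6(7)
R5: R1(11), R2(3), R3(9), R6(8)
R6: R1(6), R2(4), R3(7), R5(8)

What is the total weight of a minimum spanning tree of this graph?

20

Prim's algorithm from R1:
Step 1: frontier [R1 R2 6, R1 R6 6, R1 R5 11, R1 R3 12] → take R1 R2 (6); add R2.
Step 2: frontier [R1 R6 6, R1 R5 11, R1 R3 12, R2 R5 3, R2 R6 4, R2 R3 11] → take R2 R5 (3); add R5.
Step 3: frontier [R1 R6 6, R1 R3 12, R2 R6 4, R2 R3 11, R5 R6 8, R3 R5 9] → take R2 R6 (4); add R6.
Step 4: frontier [R1 R3 12, R2 R3 11, R3 R5 9, R3 R6 7] → take R3 R6 (7); add R3.
MST edges: R1 R2, R2 R5, R2 R6, R3 R6; total weight 6+3+4+7 = 20.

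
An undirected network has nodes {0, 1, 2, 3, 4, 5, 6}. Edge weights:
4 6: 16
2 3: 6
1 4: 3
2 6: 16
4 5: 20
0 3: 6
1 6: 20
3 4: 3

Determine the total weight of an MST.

54

Kruskal: consider edges lightest-first.
1 4 (3): add — endpoints in different components.
3 4 (3): add — endpoints in different components.
0 3 (6): add — endpoints in different components.
2 3 (6): add — endpoints in different components.
2 6 (16): add — endpoints in different components.
4 6 (16): skip — 4 and 6 already connected.
1 6 (20): skip — 1 and 6 already connected.
4 5 (20): add — endpoints in different components.
MST edges: 1 4, 3 4, 0 3, 2 3, 2 6, 4 5; total weight 3+3+6+6+16+20 = 54.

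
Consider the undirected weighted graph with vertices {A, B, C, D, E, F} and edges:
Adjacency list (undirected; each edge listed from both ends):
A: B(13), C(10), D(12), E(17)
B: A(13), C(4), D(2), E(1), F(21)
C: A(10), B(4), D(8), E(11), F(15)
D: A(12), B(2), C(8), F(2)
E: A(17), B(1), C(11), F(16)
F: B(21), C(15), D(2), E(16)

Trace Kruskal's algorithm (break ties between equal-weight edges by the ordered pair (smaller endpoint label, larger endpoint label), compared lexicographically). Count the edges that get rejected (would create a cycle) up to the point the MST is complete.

Sort edges by weight, then run Kruskal:
B–E (1): add. Components now {A} {B,E} {C} {D} {F}
B–D (2): add. Components now {A} {B,D,E} {C} {F}
D–F (2): add. Components now {A} {B,D,E,F} {C}
B–C (4): add. Components now {A} {B,C,D,E,F}
C–D (8): skip — C and D already connected.
A–C (10): add. Components now {A,B,C,D,E,F}
Edges rejected before the tree was complete: 1.

1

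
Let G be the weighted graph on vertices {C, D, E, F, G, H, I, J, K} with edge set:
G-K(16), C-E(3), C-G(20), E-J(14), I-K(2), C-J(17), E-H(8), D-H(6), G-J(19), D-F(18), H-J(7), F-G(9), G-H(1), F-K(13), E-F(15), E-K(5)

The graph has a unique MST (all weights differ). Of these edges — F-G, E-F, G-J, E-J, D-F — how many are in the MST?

Kruskal: consider edges lightest-first.
G-H (1): add — endpoints in different components.
I-K (2): add — endpoints in different components.
C-E (3): add — endpoints in different components.
E-K (5): add — endpoints in different components.
D-H (6): add — endpoints in different components.
H-J (7): add — endpoints in different components.
E-H (8): add — endpoints in different components.
F-G (9): add — endpoints in different components.
MST edge set: {G-H, I-K, C-E, E-K, D-H, H-J, E-H, F-G}.
Of the listed edges, {F-G} are in the MST → 1.

1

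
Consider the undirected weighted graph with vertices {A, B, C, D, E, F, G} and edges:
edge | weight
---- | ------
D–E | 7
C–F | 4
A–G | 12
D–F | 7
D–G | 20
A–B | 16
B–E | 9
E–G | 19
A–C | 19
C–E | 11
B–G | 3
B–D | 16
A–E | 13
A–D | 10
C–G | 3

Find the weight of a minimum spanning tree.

Kruskal's algorithm — process edges by increasing weight (ties by edge label):
B–G (3): add — endpoints in different components.
C–G (3): add — endpoints in different components.
C–F (4): add — endpoints in different components.
D–E (7): add — endpoints in different components.
D–F (7): add — endpoints in different components.
B–E (9): skip — B and E already connected.
A–D (10): add — endpoints in different components.
MST edges: B–G, C–G, C–F, D–E, D–F, A–D; total weight 3+3+4+7+7+10 = 34.

34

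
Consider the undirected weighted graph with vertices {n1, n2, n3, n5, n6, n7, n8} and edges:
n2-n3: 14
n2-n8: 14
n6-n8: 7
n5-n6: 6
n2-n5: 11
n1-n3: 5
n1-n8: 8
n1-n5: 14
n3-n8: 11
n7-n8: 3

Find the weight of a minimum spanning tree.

40

Prim, starting at n2.
Step 1: frontier [n2-n5 11, n2-n3 14, n2-n8 14] → take n2-n5 (11); add n5.
Step 2: frontier [n2-n3 14, n2-n8 14, n5-n6 6, n1-n5 14] → take n5-n6 (6); add n6.
Step 3: frontier [n2-n3 14, n2-n8 14, n1-n5 14, n6-n8 7] → take n6-n8 (7); add n8.
Step 4: frontier [n2-n3 14, n1-n5 14, n7-n8 3, n1-n8 8, n3-n8 11] → take n7-n8 (3); add n7.
Step 5: frontier [n2-n3 14, n1-n5 14, n1-n8 8, n3-n8 11] → take n1-n8 (8); add n1.
Step 6: frontier [n1-n3 5, n2-n3 14, n3-n8 11] → take n1-n3 (5); add n3.
MST edges: n2-n5, n5-n6, n6-n8, n7-n8, n1-n8, n1-n3; total weight 11+6+7+3+8+5 = 40.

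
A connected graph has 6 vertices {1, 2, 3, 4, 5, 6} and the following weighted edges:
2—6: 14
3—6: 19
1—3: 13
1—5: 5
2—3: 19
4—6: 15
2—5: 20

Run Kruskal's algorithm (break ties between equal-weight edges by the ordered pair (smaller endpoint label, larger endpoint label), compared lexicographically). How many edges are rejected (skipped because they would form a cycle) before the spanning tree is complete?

0

Kruskal's algorithm — process edges by increasing weight (ties by edge label):
1—5 (5): add. Components now {1,5} {2} {3} {4} {6}
1—3 (13): add. Components now {1,3,5} {2} {4} {6}
2—6 (14): add. Components now {1,3,5} {2,6} {4}
4—6 (15): add. Components now {1,3,5} {2,4,6}
2—3 (19): add. Components now {1,2,3,4,5,6}
Edges rejected before the tree was complete: 0.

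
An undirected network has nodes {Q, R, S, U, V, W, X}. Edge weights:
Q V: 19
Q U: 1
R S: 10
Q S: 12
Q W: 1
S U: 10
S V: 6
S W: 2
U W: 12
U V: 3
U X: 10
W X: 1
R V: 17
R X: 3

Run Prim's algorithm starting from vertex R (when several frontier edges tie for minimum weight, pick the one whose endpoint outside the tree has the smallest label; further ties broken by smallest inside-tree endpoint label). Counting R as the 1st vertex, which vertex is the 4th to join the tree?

Prim's algorithm from R:
Step 1: cheapest edge leaving the tree is R X (3); add X.
Step 2: cheapest edge leaving the tree is W X (1); add W.
Step 3: cheapest edge leaving the tree is Q W (1); add Q.
Step 4: cheapest edge leaving the tree is Q U (1); add U.
Step 5: cheapest edge leaving the tree is S W (2); add S.
Step 6: cheapest edge leaving the tree is U V (3); add V.
Vertex order: R, X, W, Q, U, S, V. The 4th vertex is Q.

Q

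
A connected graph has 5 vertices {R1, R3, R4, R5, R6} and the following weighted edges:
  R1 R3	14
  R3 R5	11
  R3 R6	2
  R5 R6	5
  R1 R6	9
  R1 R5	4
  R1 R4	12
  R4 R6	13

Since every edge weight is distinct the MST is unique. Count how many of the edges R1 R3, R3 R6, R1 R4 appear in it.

Sort edges by weight, then run Kruskal:
R3 R6 (2): add — endpoints in different components.
R1 R5 (4): add — endpoints in different components.
R5 R6 (5): add — endpoints in different components.
R1 R6 (9): skip — R1 and R6 already connected.
R3 R5 (11): skip — R3 and R5 already connected.
R1 R4 (12): add — endpoints in different components.
MST edge set: {R3 R6, R1 R5, R5 R6, R1 R4}.
Of the listed edges, {R3 R6, R1 R4} are in the MST → 2.

2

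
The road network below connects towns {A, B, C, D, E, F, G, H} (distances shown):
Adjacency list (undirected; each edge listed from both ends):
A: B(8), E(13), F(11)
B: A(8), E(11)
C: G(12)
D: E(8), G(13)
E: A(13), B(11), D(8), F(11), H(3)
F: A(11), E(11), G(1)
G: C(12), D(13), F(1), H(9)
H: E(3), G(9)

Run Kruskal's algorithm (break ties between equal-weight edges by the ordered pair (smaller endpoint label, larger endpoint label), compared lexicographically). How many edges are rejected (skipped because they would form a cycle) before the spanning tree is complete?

Kruskal: consider edges lightest-first.
F–G (1): add — endpoints in different components.
E–H (3): add — endpoints in different components.
A–B (8): add — endpoints in different components.
D–E (8): add — endpoints in different components.
G–H (9): add — endpoints in different components.
A–F (11): add — endpoints in different components.
B–E (11): skip — B and E already connected.
E–F (11): skip — E and F already connected.
C–G (12): add — endpoints in different components.
Edges rejected before the tree was complete: 2.

2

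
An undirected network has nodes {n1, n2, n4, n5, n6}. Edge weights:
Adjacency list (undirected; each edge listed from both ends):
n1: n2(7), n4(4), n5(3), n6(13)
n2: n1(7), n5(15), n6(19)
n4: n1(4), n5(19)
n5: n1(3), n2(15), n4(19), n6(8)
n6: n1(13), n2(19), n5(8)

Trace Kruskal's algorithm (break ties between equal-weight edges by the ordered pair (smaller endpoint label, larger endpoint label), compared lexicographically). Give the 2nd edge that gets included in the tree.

Kruskal: consider edges lightest-first.
n1–n5 (3): add. Components now {n1,n5} {n2} {n4} {n6}
n1–n4 (4): add. Components now {n1,n4,n5} {n2} {n6}
n1–n2 (7): add. Components now {n1,n2,n4,n5} {n6}
n5–n6 (8): add. Components now {n1,n2,n4,n5,n6}
The 2nd edge added is n1–n4.

n1-n4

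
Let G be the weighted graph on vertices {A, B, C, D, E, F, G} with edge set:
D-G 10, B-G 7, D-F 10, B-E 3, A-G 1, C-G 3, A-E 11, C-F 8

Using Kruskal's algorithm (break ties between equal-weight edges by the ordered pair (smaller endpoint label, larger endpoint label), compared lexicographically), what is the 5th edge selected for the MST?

Sort edges by weight, then run Kruskal:
A-G (1): add — endpoints in different components.
B-E (3): add — endpoints in different components.
C-G (3): add — endpoints in different components.
B-G (7): add — endpoints in different components.
C-F (8): add — endpoints in different components.
D-F (10): add — endpoints in different components.
The 5th edge added is C-F.

C-F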